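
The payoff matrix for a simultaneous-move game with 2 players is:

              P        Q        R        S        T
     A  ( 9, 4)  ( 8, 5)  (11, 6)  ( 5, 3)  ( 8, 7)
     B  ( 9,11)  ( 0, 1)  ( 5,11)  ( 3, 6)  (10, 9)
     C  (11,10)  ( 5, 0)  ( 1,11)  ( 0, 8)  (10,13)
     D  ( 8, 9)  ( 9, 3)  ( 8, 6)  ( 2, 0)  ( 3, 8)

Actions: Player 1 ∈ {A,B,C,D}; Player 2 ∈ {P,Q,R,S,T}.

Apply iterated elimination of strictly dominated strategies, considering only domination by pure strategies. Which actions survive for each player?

IESDS → P1:{A,B,C} P2:{P,R,T}

P2 drop Q (R beats it: A:6>5 B:11>1 C:11>0 D:6>3)
P1 drop D (A beats it: P:9>8 R:11>8 S:5>2 T:8>3)
P2 drop S (P beats it: A:4>3 B:11>6 C:10>8)
P1→{A,B,C} P2→{P,R,T}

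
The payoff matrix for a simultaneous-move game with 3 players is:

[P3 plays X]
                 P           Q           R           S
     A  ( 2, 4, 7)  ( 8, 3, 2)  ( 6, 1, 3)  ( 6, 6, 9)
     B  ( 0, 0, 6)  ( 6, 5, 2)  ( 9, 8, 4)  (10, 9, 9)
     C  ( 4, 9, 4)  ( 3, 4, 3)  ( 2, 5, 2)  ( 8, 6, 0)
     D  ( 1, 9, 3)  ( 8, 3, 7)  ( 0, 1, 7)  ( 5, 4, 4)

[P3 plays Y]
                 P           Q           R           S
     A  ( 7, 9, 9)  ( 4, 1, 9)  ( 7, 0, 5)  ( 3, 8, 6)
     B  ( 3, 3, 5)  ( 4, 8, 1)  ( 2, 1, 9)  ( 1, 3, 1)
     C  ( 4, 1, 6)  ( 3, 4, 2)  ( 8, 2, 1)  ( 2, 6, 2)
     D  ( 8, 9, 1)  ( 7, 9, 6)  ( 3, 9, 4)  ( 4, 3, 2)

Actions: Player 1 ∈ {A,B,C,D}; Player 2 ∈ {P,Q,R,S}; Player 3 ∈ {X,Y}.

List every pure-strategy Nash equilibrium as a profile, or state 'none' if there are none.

(A,P,X): not NE [P1→C gives 4>2; P2→S gives 6>4; P3→Y gives 9>7]
(A,P,Y): not NE [P1→D gives 8>7]
(A,Q,X): not NE [P2→S gives 6>3; P3→Y gives 9>2]
(A,Q,Y): not NE [P1→D gives 7>4; P2→P gives 9>1]
(A,R,X): not NE [P1→B gives 9>6; P2→S gives 6>1; P3→Y gives 5>3]
(A,R,Y): not NE [P1→C gives 8>7; P2→P gives 9>0]
(A,S,X): not NE [P1→B gives 10>6]
(A,S,Y): not NE [P1→D gives 4>3; P2→P gives 9>8; P3→X gives 9>6]
(B,P,X): not NE [P1→C gives 4>0; P2→S gives 9>0]
(B,P,Y): not NE [P1→D gives 8>3; P2→Q gives 8>3; P3→X gives 6>5]
(B,Q,X): not NE [P1→D gives 8>6; P2→S gives 9>5]
(B,Q,Y): not NE [P1→D gives 7>4; P3→X gives 2>1]
(B,R,X): not NE [P2→S gives 9>8; P3→Y gives 9>4]
(B,R,Y): not NE [P1→C gives 8>2; P2→Q gives 8>1]
(B,S,X): NE
(B,S,Y): not NE [P1→D gives 4>1; P2→Q gives 8>3; P3→X gives 9>1]
(C,P,X): not NE [P3→Y gives 6>4]
(C,P,Y): not NE [P1→D gives 8>4; P2→S gives 6>1]
(C,Q,X): not NE [P1→D gives 8>3; P2→P gives 9>4]
(C,Q,Y): not NE [P1→D gives 7>3; P2→S gives 6>4; P3→X gives 3>2]
(C,R,X): not NE [P1→B gives 9>2; P2→P gives 9>5]
(C,R,Y): not NE [P2→S gives 6>2; P3→X gives 2>1]
(C,S,X): not NE [P1→B gives 10>8; P2→P gives 9>6; P3→Y gives 2>0]
(C,S,Y): not NE [P1→D gives 4>2]
(D,P,X): not NE [P1→C gives 4>1]
(D,P,Y): not NE [P3→X gives 3>1]
(D,Q,X): not NE [P2→P gives 9>3]
(D,Q,Y): not NE [P3→X gives 7>6]
(D,R,X): not NE [P1→B gives 9>0; P2→P gives 9>1]
(D,R,Y): not NE [P1→C gives 8>3; P3→X gives 7>4]
(D,S,X): not NE [P1→B gives 10>5; P2→P gives 9>4]
(D,S,Y): not NE [P2→R gives 9>3; P3→X gives 4>2]

Nash profiles: (B,S,X)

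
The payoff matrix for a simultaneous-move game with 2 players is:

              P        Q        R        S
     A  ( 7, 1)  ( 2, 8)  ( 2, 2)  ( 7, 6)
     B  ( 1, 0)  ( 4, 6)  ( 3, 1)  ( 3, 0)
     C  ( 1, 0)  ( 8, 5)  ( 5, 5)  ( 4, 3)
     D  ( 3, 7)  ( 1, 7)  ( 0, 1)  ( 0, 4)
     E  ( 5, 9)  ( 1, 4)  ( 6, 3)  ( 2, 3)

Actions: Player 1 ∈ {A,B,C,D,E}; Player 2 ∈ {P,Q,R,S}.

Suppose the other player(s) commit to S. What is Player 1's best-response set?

u_1(A vs S) = 7
u_1(B vs S) = 3
u_1(C vs S) = 4
u_1(D vs S) = 0
u_1(E vs S) = 2
max payoff 7 at {A}

BR_1 = {A}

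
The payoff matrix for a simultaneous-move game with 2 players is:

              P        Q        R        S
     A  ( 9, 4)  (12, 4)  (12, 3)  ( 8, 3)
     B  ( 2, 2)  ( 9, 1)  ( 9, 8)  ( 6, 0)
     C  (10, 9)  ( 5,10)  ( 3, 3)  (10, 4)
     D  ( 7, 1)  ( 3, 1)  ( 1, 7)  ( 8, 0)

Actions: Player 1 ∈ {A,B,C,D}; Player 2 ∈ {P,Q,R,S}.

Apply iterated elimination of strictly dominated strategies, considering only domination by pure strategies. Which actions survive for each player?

P1 drop B (A beats it: P:9>2 Q:12>9 R:12>9 S:8>6)
P1 drop D (C beats it: P:10>7 Q:5>3 R:3>1 S:10>8)
P2 drop R (P beats it: A:4>3 C:9>3)
P2 drop S (P beats it: A:4>3 C:9>4)
P1→{A,C} P2→{P,Q}

IESDS → P1:{A,C} P2:{P,Q}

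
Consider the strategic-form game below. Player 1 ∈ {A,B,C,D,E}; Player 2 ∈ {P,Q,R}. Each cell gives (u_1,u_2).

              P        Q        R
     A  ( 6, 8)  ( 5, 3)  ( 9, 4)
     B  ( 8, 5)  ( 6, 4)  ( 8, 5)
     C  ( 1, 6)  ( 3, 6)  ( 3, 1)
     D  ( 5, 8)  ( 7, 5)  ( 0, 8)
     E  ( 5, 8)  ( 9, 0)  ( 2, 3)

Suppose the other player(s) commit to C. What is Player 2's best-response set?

P2 best: {P,Q}

u_2(P vs C) = 6
u_2(Q vs C) = 6
u_2(R vs C) = 1
max payoff 6 at {P,Q}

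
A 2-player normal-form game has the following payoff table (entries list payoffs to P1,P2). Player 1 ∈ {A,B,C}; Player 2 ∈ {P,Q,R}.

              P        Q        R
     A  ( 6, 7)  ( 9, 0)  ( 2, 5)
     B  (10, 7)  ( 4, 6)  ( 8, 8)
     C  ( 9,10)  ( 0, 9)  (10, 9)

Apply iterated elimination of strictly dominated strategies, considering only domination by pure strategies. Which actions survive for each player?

P2 drop Q (P beats it: A:7>0 B:7>6 C:10>9)
P1 drop A (B beats it: P:10>6 R:8>2)
P1→{B,C} P2→{P,R}

Remaining: P1:{B,C} P2:{P,R}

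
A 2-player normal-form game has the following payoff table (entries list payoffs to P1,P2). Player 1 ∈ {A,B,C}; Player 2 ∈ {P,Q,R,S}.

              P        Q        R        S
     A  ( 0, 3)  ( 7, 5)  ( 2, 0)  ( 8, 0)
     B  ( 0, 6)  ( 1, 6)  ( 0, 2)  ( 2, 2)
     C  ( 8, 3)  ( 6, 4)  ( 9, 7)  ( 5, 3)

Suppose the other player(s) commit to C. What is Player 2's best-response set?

P2 best: {R}

u_2(P vs C) = 3
u_2(Q vs C) = 4
u_2(R vs C) = 7
u_2(S vs C) = 3
max payoff 7 at {R}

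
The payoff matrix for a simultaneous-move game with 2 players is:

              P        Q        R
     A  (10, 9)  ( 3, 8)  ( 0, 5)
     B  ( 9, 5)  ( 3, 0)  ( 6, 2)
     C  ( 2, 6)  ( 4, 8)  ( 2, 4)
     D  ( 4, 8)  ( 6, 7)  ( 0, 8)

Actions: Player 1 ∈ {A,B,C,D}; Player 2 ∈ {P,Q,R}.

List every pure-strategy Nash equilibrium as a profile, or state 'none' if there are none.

(A,P): NE
(A,Q): not NE [P1→D gives 6>3; P2→P gives 9>8]
(A,R): not NE [P1→B gives 6>0; P2→P gives 9>5]
(B,P): not NE [P1→A gives 10>9]
(B,Q): not NE [P1→D gives 6>3; P2→P gives 5>0]
(B,R): not NE [P2→P gives 5>2]
(C,P): not NE [P1→A gives 10>2; P2→Q gives 8>6]
(C,Q): not NE [P1→D gives 6>4]
(C,R): not NE [P1→B gives 6>2; P2→Q gives 8>4]
(D,P): not NE [P1→A gives 10>4]
(D,Q): not NE [P2→R gives 8>7]
(D,R): not NE [P1→B gives 6>0]

Nash profiles: (A,P)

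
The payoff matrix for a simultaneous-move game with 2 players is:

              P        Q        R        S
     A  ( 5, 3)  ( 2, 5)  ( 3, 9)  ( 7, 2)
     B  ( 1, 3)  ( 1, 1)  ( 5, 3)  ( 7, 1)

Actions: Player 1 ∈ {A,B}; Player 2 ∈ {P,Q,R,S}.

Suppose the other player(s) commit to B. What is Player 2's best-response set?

argmax u_2 = {P,R}

u_2(P vs B) = 3
u_2(Q vs B) = 1
u_2(R vs B) = 3
u_2(S vs B) = 1
max payoff 3 at {P,R}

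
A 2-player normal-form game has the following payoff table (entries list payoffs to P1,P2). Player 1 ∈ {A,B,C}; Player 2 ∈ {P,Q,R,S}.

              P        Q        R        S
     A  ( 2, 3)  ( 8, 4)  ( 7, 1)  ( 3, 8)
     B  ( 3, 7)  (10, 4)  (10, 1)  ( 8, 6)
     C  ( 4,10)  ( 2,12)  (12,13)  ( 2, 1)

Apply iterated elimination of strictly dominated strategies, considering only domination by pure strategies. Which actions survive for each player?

Remaining: P1:{B,C} P2:{P,Q,R}

P1 drop A (B beats it: P:3>2 Q:10>8 R:10>7 S:8>3)
P2 drop S (P beats it: B:7>6 C:10>1)
P1→{B,C} P2→{P,Q,R}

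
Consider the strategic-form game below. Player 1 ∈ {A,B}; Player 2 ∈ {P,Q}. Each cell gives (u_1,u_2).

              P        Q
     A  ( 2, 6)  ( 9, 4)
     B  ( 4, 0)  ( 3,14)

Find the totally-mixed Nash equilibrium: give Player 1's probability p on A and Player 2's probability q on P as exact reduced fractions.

P1 mixes 7/8 on A; P2 mixes 3/4 on P

P1 indiff ⇒ q·2+(1-q)·9 = q·4+(1-q)·3 ⇒ q(-2) = (1-q)(-6) ⇒ q = 3/4
P2 indiff ⇒ p·6+(1-p)·0 = p·4+(1-p)·14 ⇒ p(2) = (1-p)(14) ⇒ p = 7/8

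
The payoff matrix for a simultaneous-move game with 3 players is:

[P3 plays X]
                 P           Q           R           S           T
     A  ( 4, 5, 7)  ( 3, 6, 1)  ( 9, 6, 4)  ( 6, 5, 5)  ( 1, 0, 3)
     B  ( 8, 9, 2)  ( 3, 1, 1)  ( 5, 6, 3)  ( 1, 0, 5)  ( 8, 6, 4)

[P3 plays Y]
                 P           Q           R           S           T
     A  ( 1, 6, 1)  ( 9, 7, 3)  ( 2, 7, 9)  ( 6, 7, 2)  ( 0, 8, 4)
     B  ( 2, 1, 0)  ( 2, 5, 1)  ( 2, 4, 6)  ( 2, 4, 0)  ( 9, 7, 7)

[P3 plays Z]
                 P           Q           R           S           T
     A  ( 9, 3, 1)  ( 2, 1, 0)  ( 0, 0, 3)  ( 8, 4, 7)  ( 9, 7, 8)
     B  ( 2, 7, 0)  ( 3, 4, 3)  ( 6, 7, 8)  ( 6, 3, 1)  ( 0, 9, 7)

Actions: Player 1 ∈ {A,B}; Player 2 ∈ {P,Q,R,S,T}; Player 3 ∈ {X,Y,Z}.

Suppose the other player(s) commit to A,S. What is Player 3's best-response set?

u_3(X vs A,S) = 5
u_3(Y vs A,S) = 2
u_3(Z vs A,S) = 7
max payoff 7 at {Z}

P3 best: {Z}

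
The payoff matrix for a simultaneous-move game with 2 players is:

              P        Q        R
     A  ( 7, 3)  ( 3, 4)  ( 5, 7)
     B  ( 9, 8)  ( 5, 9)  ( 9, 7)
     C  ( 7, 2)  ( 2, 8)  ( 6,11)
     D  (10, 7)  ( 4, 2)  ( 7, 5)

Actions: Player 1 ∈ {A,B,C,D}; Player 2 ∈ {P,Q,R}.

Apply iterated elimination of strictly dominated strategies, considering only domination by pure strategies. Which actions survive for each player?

Survivors P1:{B,D} P2:{P,Q}

P1 drop A (B beats it: P:9>7 Q:5>3 R:9>5)
P1 drop C (B beats it: P:9>7 Q:5>2 R:9>6)
P2 drop R (P beats it: B:8>7 D:7>5)
P1→{B,D} P2→{P,Q}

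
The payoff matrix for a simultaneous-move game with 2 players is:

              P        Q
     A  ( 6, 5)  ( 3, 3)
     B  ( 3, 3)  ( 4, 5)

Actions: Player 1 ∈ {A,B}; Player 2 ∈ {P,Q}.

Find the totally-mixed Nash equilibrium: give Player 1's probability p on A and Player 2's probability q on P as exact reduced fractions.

p=1/2, q=1/4

P1 indiff ⇒ q·6+(1-q)·3 = q·3+(1-q)·4 ⇒ q(3) = (1-q)(1) ⇒ q = 1/4
P2 indiff ⇒ p·5+(1-p)·3 = p·3+(1-p)·5 ⇒ p(2) = (1-p)(2) ⇒ p = 1/2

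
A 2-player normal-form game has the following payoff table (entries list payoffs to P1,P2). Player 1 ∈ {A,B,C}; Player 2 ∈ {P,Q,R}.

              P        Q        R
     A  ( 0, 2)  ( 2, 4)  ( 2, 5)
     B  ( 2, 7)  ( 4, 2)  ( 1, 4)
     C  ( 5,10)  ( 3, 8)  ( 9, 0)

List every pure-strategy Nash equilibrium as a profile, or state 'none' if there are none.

PSNE = {(C,P)}

(A,P): not NE [P1→C gives 5>0; P2→R gives 5>2]
(A,Q): not NE [P1→B gives 4>2; P2→R gives 5>4]
(A,R): not NE [P1→C gives 9>2]
(B,P): not NE [P1→C gives 5>2]
(B,Q): not NE [P2→P gives 7>2]
(B,R): not NE [P1→C gives 9>1; P2→P gives 7>4]
(C,P): NE
(C,Q): not NE [P1→B gives 4>3; P2→P gives 10>8]
(C,R): not NE [P2→P gives 10>0]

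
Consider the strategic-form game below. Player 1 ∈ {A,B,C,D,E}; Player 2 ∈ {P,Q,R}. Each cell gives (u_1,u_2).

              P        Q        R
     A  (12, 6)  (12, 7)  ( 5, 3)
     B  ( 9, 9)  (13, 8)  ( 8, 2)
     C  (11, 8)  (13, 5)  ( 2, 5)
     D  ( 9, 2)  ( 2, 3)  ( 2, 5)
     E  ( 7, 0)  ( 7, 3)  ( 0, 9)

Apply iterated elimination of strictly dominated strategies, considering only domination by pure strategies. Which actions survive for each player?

P1 drop D (A beats it: P:12>9 Q:12>2 R:5>2)
P1 drop E (A beats it: P:12>7 Q:12>7 R:5>0)
P2 drop R (P beats it: A:6>3 B:9>2 C:8>5)
P1→{A,B,C} P2→{P,Q}

Remaining: P1:{A,B,C} P2:{P,Q}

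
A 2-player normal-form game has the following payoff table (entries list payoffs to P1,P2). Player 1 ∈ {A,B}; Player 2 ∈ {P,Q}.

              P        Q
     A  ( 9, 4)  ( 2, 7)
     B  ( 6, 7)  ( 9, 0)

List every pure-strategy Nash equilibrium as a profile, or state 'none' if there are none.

Equilibria: none

(A,P): not NE [P2→Q gives 7>4]
(A,Q): not NE [P1→B gives 9>2]
(B,P): not NE [P1→A gives 9>6]
(B,Q): not NE [P2→P gives 7>0]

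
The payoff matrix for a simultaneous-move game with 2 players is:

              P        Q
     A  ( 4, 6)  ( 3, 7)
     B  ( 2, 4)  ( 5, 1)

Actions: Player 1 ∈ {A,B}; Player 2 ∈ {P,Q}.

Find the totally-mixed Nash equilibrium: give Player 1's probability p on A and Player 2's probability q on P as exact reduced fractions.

P1 indiff ⇒ q·4+(1-q)·3 = q·2+(1-q)·5 ⇒ q(2) = (1-q)(2) ⇒ q = 1/2
P2 indiff ⇒ p·6+(1-p)·4 = p·7+(1-p)·1 ⇒ p(-1) = (1-p)(-3) ⇒ p = 3/4

p=3/4, q=1/2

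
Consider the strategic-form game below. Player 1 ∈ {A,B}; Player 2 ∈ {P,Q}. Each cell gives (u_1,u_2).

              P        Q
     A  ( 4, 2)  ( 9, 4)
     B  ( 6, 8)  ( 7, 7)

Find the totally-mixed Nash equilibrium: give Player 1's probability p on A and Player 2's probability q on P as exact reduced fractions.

P1 indiff ⇒ q·4+(1-q)·9 = q·6+(1-q)·7 ⇒ q(-2) = (1-q)(-2) ⇒ q = 1/2
P2 indiff ⇒ p·2+(1-p)·8 = p·4+(1-p)·7 ⇒ p(-2) = (1-p)(-1) ⇒ p = 1/3

p=1/3, q=1/2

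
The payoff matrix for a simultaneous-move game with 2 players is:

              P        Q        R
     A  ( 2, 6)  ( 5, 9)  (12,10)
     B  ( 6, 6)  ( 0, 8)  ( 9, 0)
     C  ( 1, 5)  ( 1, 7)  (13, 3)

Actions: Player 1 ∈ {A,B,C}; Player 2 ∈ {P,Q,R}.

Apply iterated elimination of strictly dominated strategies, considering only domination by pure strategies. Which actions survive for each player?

P2 drop P (Q beats it: A:9>6 B:8>6 C:7>5)
P1 drop B (A beats it: Q:5>0 R:12>9)
P1→{A,C} P2→{Q,R}

Remaining: P1:{A,C} P2:{Q,R}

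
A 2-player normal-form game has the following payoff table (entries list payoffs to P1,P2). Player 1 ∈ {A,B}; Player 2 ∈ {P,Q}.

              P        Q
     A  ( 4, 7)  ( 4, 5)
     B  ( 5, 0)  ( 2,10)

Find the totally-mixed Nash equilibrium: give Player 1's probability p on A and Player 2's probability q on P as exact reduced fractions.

P1 indiff ⇒ q·4+(1-q)·4 = q·5+(1-q)·2 ⇒ q(-1) = (1-q)(-2) ⇒ q = 2/3
P2 indiff ⇒ p·7+(1-p)·0 = p·5+(1-p)·10 ⇒ p(2) = (1-p)(10) ⇒ p = 5/6

P1 mixes 5/6 on A; P2 mixes 2/3 on P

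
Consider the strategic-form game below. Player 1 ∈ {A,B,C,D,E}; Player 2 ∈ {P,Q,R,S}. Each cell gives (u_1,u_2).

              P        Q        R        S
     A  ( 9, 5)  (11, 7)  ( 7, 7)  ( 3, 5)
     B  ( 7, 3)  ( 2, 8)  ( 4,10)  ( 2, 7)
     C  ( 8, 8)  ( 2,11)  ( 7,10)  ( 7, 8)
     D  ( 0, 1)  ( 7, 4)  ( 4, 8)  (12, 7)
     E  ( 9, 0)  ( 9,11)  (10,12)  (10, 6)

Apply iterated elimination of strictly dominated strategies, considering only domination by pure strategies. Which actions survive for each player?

IESDS → P1:{A,E} P2:{Q,R}

P1 drop B (A beats it: P:9>7 Q:11>2 R:7>4 S:3>2)
P1 drop C (E beats it: P:9>8 Q:9>2 R:10>7 S:10>7)
P2 drop P (Q beats it: A:7>5 D:4>1 E:11>0)
P2 drop S (R beats it: A:7>5 D:8>7 E:12>6)
P1 drop D (A beats it: Q:11>7 R:7>4)
P1→{A,E} P2→{Q,R}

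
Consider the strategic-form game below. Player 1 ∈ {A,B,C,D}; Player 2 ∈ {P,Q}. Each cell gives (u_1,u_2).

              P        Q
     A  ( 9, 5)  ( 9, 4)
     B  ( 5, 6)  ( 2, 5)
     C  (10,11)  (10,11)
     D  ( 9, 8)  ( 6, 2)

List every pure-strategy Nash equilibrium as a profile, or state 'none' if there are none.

(A,P): not NE [P1→C gives 10>9]
(A,Q): not NE [P1→C gives 10>9; P2→P gives 5>4]
(B,P): not NE [P1→C gives 10>5]
(B,Q): not NE [P1→C gives 10>2; P2→P gives 6>5]
(C,P): NE
(C,Q): NE
(D,P): not NE [P1→C gives 10>9]
(D,Q): not NE [P1→C gives 10>6; P2→P gives 8>2]

Nash profiles: (C,P), (C,Q)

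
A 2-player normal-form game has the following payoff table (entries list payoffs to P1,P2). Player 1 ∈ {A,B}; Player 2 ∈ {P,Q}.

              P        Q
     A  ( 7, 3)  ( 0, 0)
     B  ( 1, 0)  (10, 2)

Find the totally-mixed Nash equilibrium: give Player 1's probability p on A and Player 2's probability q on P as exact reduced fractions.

P1 indiff ⇒ q·7+(1-q)·0 = q·1+(1-q)·10 ⇒ q(6) = (1-q)(10) ⇒ q = 5/8
P2 indiff ⇒ p·3+(1-p)·0 = p·0+(1-p)·2 ⇒ p(3) = (1-p)(2) ⇒ p = 2/5

P1 mixes 2/5 on A; P2 mixes 5/8 on P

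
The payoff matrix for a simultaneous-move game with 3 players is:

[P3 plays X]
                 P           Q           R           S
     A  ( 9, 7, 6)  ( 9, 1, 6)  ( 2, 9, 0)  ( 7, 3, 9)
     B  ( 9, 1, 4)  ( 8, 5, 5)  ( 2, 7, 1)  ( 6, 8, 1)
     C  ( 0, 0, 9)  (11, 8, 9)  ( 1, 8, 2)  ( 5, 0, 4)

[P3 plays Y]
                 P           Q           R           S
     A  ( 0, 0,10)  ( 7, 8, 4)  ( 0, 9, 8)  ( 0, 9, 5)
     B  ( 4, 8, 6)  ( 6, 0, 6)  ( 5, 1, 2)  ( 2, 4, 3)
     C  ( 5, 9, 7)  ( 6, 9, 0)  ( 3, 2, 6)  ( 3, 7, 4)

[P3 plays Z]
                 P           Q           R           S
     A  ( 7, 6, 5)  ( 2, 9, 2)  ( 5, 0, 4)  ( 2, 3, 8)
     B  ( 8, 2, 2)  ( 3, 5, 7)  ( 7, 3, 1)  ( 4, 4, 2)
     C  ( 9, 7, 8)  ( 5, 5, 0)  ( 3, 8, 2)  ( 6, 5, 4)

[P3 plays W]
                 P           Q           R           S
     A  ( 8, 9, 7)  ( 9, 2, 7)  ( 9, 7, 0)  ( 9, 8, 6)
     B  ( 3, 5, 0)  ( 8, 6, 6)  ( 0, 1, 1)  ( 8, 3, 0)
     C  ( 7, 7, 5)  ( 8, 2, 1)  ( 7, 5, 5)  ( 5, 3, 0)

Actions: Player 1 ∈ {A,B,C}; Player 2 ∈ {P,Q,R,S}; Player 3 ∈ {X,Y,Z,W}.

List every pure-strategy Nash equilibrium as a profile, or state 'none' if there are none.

PSNE = {(C,Q,X)}

(A,P,X): not NE [P2→R gives 9>7; P3→Y gives 10>6]
(A,P,Y): not NE [P1→C gives 5>0; P2→S gives 9>0]
(A,P,Z): not NE [P1→C gives 9>7; P2→Q gives 9>6; P3→Y gives 10>5]
(A,P,W): not NE [P3→Y gives 10>7]
(A,Q,X): not NE [P1→C gives 11>9; P2→R gives 9>1; P3→W gives 7>6]
(A,Q,Y): not NE [P2→S gives 9>8; P3→W gives 7>4]
(A,Q,Z): not NE [P1→C gives 5>2; P3→W gives 7>2]
(A,Q,W): not NE [P2→P gives 9>2]
(A,R,X): not NE [P3→Y gives 8>0]
(A,R,Y): not NE [P1→B gives 5>0]
(A,R,Z): not NE [P1→B gives 7>5; P2→Q gives 9>0; P3→Y gives 8>4]
(A,R,W): not NE [P2→P gives 9>7; P3→Y gives 8>0]
(A,S,X): not NE [P2→R gives 9>3]
(A,S,Y): not NE [P1→C gives 3>0; P3→X gives 9>5]
(A,S,Z): not NE [P1→C gives 6>2; P2→Q gives 9>3; P3→X gives 9>8]
(A,S,W): not NE [P2→P gives 9>8; P3→X gives 9>6]
(B,P,X): not NE [P2→S gives 8>1; P3→Y gives 6>4]
(B,P,Y): not NE [P1→C gives 5>4]
(B,P,Z): not NE [P1→C gives 9>8; P2→Q gives 5>2; P3→Y gives 6>2]
(B,P,W): not NE [P1→A gives 8>3; P2→Q gives 6>5; P3→Y gives 6>0]
(B,Q,X): not NE [P1→C gives 11>8; P2→S gives 8>5; P3→Z gives 7>5]
(B,Q,Y): not NE [P1→A gives 7>6; P2→P gives 8>0; P3→Z gives 7>6]
(B,Q,Z): not NE [P1→C gives 5>3]
(B,Q,W): not NE [P1→A gives 9>8; P3→Z gives 7>6]
(B,R,X): not NE [P2→S gives 8>7; P3→Y gives 2>1]
(B,R,Y): not NE [P2→P gives 8>1]
(B,R,Z): not NE [P2→Q gives 5>3; P3→Y gives 2>1]
(B,R,W): not NE [P1→A gives 9>0; P2→Q gives 6>1; P3→Y gives 2>1]
(B,S,X): not NE [P1→A gives 7>6; P3→Y gives 3>1]
(B,S,Y): not NE [P1→C gives 3>2; P2→P gives 8>4]
(B,S,Z): not NE [P1→C gives 6>4; P2→Q gives 5>4; P3→Y gives 3>2]
(B,S,W): not NE [P1→A gives 9>8; P2→Q gives 6>3; P3→Y gives 3>0]
(C,P,X): not NE [P1→B gives 9>0; P2→R gives 8>0]
(C,P,Y): not NE [P3→X gives 9>7]
(C,P,Z): not NE [P2→R gives 8>7; P3→X gives 9>8]
(C,P,W): not NE [P1→A gives 8>7; P3→X gives 9>5]
(C,Q,X): NE
(C,Q,Y): not NE [P1→A gives 7>6; P3→X gives 9>0]
(C,Q,Z): not NE [P2→R gives 8>5; P3→X gives 9>0]
(C,Q,W): not NE [P1→A gives 9>8; P2→P gives 7>2; P3→X gives 9>1]
(C,R,X): not NE [P1→B gives 2>1; P3→Y gives 6>2]
(C,R,Y): not NE [P1→B gives 5>3; P2→Q gives 9>2]
(C,R,Z): not NE [P1→B gives 7>3; P3→Y gives 6>2]
(C,R,W): not NE [P1→A gives 9>7; P2→P gives 7>5; P3→Y gives 6>5]
(C,S,X): not NE [P1→A gives 7>5; P2→R gives 8>0]
(C,S,Y): not NE [P2→Q gives 9>7]
(C,S,Z): not NE [P2→R gives 8>5]
(C,S,W): not NE [P1→A gives 9>5; P2→P gives 7>3; P3→Z gives 4>0]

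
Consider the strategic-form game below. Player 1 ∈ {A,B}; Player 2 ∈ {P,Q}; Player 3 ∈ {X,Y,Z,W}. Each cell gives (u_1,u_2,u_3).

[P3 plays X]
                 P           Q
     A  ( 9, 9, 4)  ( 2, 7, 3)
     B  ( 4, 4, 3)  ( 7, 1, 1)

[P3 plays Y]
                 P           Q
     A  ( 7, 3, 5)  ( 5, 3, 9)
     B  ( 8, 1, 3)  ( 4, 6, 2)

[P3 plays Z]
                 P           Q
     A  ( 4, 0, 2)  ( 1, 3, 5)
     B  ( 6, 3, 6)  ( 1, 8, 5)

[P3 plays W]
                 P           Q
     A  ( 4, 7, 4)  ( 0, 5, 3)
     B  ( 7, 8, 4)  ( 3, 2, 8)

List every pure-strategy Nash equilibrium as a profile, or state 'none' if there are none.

(A,P,X): not NE [P3→Y gives 5>4]
(A,P,Y): not NE [P1→B gives 8>7]
(A,P,Z): not NE [P1→B gives 6>4; P2→Q gives 3>0; P3→Y gives 5>2]
(A,P,W): not NE [P1→B gives 7>4; P3→Y gives 5>4]
(A,Q,X): not NE [P1→B gives 7>2; P2→P gives 9>7; P3→Y gives 9>3]
(A,Q,Y): NE
(A,Q,Z): not NE [P3→Y gives 9>5]
(A,Q,W): not NE [P1→B gives 3>0; P2→P gives 7>5; P3→Y gives 9>3]
(B,P,X): not NE [P1→A gives 9>4; P3→Z gives 6>3]
(B,P,Y): not NE [P2→Q gives 6>1; P3→Z gives 6>3]
(B,P,Z): not NE [P2→Q gives 8>3]
(B,P,W): not NE [P3→Z gives 6>4]
(B,Q,X): not NE [P2→P gives 4>1; P3→W gives 8>1]
(B,Q,Y): not NE [P1→A gives 5>4; P3→W gives 8>2]
(B,Q,Z): not NE [P3→W gives 8>5]
(B,Q,W): not NE [P2→P gives 8>2]

Nash profiles: (A,Q,Y)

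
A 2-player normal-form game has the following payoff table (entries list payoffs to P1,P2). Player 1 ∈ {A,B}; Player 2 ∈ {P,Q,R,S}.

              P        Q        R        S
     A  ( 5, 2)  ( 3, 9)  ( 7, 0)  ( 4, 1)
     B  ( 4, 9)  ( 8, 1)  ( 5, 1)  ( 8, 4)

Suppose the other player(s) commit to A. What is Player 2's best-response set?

P2 best: {Q}

u_2(P vs A) = 2
u_2(Q vs A) = 9
u_2(R vs A) = 0
u_2(S vs A) = 1
max payoff 9 at {Q}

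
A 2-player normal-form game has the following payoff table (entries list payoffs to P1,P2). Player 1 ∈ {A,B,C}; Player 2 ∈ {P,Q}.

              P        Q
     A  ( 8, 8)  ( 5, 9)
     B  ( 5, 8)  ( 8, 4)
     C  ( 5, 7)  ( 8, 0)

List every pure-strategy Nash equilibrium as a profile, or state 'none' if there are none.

No pure NE.

(A,P): not NE [P2→Q gives 9>8]
(A,Q): not NE [P1→C gives 8>5]
(B,P): not NE [P1→A gives 8>5]
(B,Q): not NE [P2→P gives 8>4]
(C,P): not NE [P1→A gives 8>5]
(C,Q): not NE [P2→P gives 7>0]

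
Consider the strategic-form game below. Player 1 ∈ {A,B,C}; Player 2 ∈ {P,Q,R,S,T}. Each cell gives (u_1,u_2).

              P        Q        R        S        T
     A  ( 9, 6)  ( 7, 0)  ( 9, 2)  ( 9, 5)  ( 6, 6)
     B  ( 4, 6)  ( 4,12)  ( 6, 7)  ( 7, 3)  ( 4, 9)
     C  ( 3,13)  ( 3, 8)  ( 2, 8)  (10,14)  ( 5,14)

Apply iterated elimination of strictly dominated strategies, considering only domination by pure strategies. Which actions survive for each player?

Survivors P1:{A,C} P2:{P,S,T}

P1 drop B (A beats it: P:9>4 Q:7>4 R:9>6 S:9>7 T:6>4)
P2 drop Q (P beats it: A:6>0 C:13>8)
P2 drop R (P beats it: A:6>2 C:13>8)
P1→{A,C} P2→{P,S,T}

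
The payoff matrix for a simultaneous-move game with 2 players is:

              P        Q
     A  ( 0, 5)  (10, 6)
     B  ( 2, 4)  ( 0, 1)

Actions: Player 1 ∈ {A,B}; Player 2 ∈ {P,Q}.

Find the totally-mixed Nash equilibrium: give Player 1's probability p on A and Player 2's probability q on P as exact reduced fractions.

(p,q) = (3/4, 5/6)

P1 indiff ⇒ q·0+(1-q)·10 = q·2+(1-q)·0 ⇒ q(-2) = (1-q)(-10) ⇒ q = 5/6
P2 indiff ⇒ p·5+(1-p)·4 = p·6+(1-p)·1 ⇒ p(-1) = (1-p)(-3) ⇒ p = 3/4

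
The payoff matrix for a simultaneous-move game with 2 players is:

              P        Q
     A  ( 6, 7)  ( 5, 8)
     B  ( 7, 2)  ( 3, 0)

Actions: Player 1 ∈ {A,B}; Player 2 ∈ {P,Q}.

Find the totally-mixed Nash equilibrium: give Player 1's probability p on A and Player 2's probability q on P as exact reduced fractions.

P1 indiff ⇒ q·6+(1-q)·5 = q·7+(1-q)·3 ⇒ q(-1) = (1-q)(-2) ⇒ q = 2/3
P2 indiff ⇒ p·7+(1-p)·2 = p·8+(1-p)·0 ⇒ p(-1) = (1-p)(-2) ⇒ p = 2/3

P1 mixes 2/3 on A; P2 mixes 2/3 on P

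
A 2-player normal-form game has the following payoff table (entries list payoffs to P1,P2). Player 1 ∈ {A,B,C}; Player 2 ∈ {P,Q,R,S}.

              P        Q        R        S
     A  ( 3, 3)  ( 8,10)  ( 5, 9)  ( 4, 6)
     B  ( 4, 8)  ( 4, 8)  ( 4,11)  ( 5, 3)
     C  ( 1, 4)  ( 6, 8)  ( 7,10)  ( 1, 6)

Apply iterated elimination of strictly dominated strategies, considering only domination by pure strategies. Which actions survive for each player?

P2 drop P (R beats it: A:9>3 B:11>8 C:10>4)
P2 drop S (Q beats it: A:10>6 B:8>3 C:8>6)
P1 drop B (A beats it: Q:8>4 R:5>4)
P1→{A,C} P2→{Q,R}

Remaining: P1:{A,C} P2:{Q,R}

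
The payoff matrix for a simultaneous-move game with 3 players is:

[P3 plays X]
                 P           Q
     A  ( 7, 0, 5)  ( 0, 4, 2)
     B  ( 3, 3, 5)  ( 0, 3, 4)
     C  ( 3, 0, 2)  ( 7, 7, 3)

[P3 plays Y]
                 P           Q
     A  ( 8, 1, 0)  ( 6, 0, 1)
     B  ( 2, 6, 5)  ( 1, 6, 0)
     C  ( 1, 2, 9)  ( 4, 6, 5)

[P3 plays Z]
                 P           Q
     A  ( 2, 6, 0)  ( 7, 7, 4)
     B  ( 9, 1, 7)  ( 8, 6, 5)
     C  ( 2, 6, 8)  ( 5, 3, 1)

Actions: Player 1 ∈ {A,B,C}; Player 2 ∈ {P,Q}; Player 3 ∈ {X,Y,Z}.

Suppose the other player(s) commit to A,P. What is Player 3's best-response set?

u_3(X vs A,P) = 5
u_3(Y vs A,P) = 0
u_3(Z vs A,P) = 0
max payoff 5 at {X}

P3 best: {X}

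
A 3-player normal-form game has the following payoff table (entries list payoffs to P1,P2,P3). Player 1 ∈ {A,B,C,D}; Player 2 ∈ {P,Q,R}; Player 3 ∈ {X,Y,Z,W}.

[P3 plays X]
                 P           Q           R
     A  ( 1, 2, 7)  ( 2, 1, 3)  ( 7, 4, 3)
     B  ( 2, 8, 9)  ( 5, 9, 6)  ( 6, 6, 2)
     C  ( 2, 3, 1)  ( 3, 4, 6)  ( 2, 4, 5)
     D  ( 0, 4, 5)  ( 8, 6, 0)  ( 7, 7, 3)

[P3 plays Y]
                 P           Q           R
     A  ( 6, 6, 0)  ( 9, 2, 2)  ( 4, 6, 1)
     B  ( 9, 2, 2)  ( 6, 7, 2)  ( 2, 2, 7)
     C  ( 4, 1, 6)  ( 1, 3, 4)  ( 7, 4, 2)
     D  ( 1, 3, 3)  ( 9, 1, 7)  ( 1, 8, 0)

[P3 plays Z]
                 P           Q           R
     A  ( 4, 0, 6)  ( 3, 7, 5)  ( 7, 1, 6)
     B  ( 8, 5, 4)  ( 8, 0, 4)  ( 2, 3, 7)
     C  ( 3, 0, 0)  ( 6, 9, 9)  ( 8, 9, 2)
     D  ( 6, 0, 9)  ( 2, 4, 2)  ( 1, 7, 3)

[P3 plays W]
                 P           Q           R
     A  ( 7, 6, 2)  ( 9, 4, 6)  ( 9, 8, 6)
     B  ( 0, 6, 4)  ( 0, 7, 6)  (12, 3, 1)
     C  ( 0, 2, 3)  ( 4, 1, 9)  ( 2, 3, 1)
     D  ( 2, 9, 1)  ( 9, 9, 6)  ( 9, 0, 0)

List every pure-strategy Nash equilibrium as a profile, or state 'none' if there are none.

(A,P,X): not NE [P1→C gives 2>1; P2→R gives 4>2]
(A,P,Y): not NE [P1→B gives 9>6; P3→X gives 7>0]
(A,P,Z): not NE [P1→B gives 8>4; P2→Q gives 7>0; P3→X gives 7>6]
(A,P,W): not NE [P2→R gives 8>6; P3→X gives 7>2]
(A,Q,X): not NE [P1→D gives 8>2; P2→R gives 4>1; P3→W gives 6>3]
(A,Q,Y): not NE [P2→R gives 6>2; P3→W gives 6>2]
(A,Q,Z): not NE [P1→B gives 8>3; P3→W gives 6>5]
(A,Q,W): not NE [P2→R gives 8>4]
(A,R,X): not NE [P3→W gives 6>3]
(A,R,Y): not NE [P1→C gives 7>4; P3→W gives 6>1]
(A,R,Z): not NE [P1→C gives 8>7; P2→Q gives 7>1]
(A,R,W): not NE [P1→B gives 12>9]
(B,P,X): not NE [P2→Q gives 9>8]
(B,P,Y): not NE [P2→Q gives 7>2; P3→X gives 9>2]
(B,P,Z): not NE [P3→X gives 9>4]
(B,P,W): not NE [P1→A gives 7>0; P2→Q gives 7>6; P3→X gives 9>4]
(B,Q,X): not NE [P1→D gives 8>5]
(B,Q,Y): not NE [P1→D gives 9>6; P3→W gives 6>2]
(B,Q,Z): not NE [P2→P gives 5>0; P3→W gives 6>4]
(B,Q,W): not NE [P1→D gives 9>0]
(B,R,X): not NE [P1→D gives 7>6; P2→Q gives 9>6; P3→Z gives 7>2]
(B,R,Y): not NE [P1→C gives 7>2; P2→Q gives 7>2]
(B,R,Z): not NE [P1→C gives 8>2; P2→P gives 5>3]
(B,R,W): not NE [P2→Q gives 7>3; P3→Z gives 7>1]
(C,P,X): not NE [P2→R gives 4>3; P3→Y gives 6>1]
(C,P,Y): not NE [P1→B gives 9>4; P2→R gives 4>1]
(C,P,Z): not NE [P1→B gives 8>3; P2→R gives 9>0; P3→Y gives 6>0]
(C,P,W): not NE [P1→A gives 7>0; P2→R gives 3>2; P3→Y gives 6>3]
(C,Q,X): not NE [P1→D gives 8>3; P3→W gives 9>6]
(C,Q,Y): not NE [P1→D gives 9>1; P2→R gives 4>3; P3→W gives 9>4]
(C,Q,Z): not NE [P1→B gives 8>6]
(C,Q,W): not NE [P1→D gives 9>4; P2→R gives 3>1]
(C,R,X): not NE [P1→D gives 7>2]
(C,R,Y): not NE [P3→X gives 5>2]
(C,R,Z): not NE [P3→X gives 5>2]
(C,R,W): not NE [P1→B gives 12>2; P3→X gives 5>1]
(D,P,X): not NE [P1→C gives 2>0; P2→R gives 7>4; P3→Z gives 9>5]
(D,P,Y): not NE [P1→B gives 9>1; P2→R gives 8>3; P3→Z gives 9>3]
(D,P,Z): not NE [P1→B gives 8>6; P2→R gives 7>0]
(D,P,W): not NE [P1→A gives 7>2; P3→Z gives 9>1]
(D,Q,X): not NE [P2→R gives 7>6; P3→Y gives 7>0]
(D,Q,Y): not NE [P2→R gives 8>1]
(D,Q,Z): not NE [P1→B gives 8>2; P2→R gives 7>4; P3→Y gives 7>2]
(D,Q,W): not NE [P3→Y gives 7>6]
(D,R,X): NE
(D,R,Y): not NE [P1→C gives 7>1; P3→Z gives 3>0]
(D,R,Z): not NE [P1→C gives 8>1]
(D,R,W): not NE [P1→B gives 12>9; P2→Q gives 9>0; P3→Z gives 3>0]

PSNE = {(D,R,X)}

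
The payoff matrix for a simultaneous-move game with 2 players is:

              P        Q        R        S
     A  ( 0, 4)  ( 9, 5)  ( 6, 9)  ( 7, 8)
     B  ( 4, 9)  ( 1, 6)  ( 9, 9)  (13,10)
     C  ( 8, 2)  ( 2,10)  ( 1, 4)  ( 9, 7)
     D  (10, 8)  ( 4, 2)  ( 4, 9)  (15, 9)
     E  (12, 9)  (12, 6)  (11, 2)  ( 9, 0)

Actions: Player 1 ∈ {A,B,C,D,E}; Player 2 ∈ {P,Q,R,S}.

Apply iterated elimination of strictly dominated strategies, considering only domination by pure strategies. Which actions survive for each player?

Remaining: P1:{B,D,E} P2:{P,R,S}

P1 drop A (E beats it: P:12>0 Q:12>9 R:11>6 S:9>7)
P1 drop C (D beats it: P:10>8 Q:4>2 R:4>1 S:15>9)
P2 drop Q (P beats it: B:9>6 D:8>2 E:9>6)
P1→{B,D,E} P2→{P,R,S}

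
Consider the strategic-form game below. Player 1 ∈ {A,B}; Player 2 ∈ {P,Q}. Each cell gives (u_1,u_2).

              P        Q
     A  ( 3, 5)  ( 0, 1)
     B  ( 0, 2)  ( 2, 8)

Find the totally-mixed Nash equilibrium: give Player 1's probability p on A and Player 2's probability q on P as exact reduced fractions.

p=3/5, q=2/5

P1 indiff ⇒ q·3+(1-q)·0 = q·0+(1-q)·2 ⇒ q(3) = (1-q)(2) ⇒ q = 2/5
P2 indiff ⇒ p·5+(1-p)·2 = p·1+(1-p)·8 ⇒ p(4) = (1-p)(6) ⇒ p = 3/5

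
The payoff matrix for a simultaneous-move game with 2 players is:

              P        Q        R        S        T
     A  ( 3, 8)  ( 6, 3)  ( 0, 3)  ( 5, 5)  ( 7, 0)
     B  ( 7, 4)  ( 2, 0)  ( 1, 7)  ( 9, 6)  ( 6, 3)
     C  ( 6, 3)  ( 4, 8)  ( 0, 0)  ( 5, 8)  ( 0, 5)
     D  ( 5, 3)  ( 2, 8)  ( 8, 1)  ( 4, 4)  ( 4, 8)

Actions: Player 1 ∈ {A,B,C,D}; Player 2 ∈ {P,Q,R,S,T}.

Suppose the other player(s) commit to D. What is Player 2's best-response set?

P2 best: {Q,T}

u_2(P vs D) = 3
u_2(Q vs D) = 8
u_2(R vs D) = 1
u_2(S vs D) = 4
u_2(T vs D) = 8
max payoff 8 at {Q,T}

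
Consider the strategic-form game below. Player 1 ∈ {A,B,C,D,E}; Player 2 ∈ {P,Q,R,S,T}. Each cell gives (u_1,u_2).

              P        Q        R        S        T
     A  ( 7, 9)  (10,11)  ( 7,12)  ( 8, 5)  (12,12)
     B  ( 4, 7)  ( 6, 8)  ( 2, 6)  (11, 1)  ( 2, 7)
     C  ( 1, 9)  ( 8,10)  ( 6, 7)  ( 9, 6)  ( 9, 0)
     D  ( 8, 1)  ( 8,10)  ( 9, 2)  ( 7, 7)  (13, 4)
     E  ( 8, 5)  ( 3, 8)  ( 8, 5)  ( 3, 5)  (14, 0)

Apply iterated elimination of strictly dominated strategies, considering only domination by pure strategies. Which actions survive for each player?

P2 drop P (Q beats it: A:11>9 B:8>7 C:10>9 D:10>1 E:8>5)
P2 drop S (Q beats it: A:11>5 B:8>1 C:10>6 D:10>7 E:8>5)
P1 drop B (A beats it: Q:10>6 R:7>2 T:12>2)
P1 drop C (A beats it: Q:10>8 R:7>6 T:12>9)
P1→{A,D,E} P2→{Q,R,T}

IESDS → P1:{A,D,E} P2:{Q,R,T}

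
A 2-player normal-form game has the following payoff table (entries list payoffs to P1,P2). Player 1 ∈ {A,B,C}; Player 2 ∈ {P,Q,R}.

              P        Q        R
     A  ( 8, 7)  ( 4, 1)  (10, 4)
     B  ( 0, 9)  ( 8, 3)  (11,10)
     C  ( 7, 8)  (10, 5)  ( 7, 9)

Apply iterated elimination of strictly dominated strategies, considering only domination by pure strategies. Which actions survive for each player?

IESDS → P1:{A,B} P2:{P,R}

P2 drop Q (P beats it: A:7>1 B:9>3 C:8>5)
P1 drop C (A beats it: P:8>7 R:10>7)
P1→{A,B} P2→{P,R}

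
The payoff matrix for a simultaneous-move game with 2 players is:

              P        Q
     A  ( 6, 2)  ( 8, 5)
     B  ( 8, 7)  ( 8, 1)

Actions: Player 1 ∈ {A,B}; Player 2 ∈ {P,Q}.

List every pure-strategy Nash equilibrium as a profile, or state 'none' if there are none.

NE set: (A,Q), (B,P)

(A,P): not NE [P1→B gives 8>6; P2→Q gives 5>2]
(A,Q): NE
(B,P): NE
(B,Q): not NE [P2→P gives 7>1]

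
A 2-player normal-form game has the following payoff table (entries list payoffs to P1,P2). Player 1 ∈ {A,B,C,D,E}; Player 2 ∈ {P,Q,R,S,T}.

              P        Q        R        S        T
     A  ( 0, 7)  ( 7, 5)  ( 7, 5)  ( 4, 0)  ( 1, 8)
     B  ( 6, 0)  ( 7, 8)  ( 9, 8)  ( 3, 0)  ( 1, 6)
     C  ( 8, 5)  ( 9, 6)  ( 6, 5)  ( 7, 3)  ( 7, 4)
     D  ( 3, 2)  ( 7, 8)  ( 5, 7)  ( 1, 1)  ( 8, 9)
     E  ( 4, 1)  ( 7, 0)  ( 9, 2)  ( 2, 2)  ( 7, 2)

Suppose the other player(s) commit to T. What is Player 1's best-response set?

u_1(A vs T) = 1
u_1(B vs T) = 1
u_1(C vs T) = 7
u_1(D vs T) = 8
u_1(E vs T) = 7
max payoff 8 at {D}

argmax u_1 = {D}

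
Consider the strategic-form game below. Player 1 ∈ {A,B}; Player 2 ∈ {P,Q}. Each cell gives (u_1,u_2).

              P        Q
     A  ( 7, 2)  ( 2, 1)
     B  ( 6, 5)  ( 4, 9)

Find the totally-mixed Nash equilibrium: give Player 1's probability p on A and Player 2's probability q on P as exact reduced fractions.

p=4/5, q=2/3

P1 indiff ⇒ q·7+(1-q)·2 = q·6+(1-q)·4 ⇒ q(1) = (1-q)(2) ⇒ q = 2/3
P2 indiff ⇒ p·2+(1-p)·5 = p·1+(1-p)·9 ⇒ p(1) = (1-p)(4) ⇒ p = 4/5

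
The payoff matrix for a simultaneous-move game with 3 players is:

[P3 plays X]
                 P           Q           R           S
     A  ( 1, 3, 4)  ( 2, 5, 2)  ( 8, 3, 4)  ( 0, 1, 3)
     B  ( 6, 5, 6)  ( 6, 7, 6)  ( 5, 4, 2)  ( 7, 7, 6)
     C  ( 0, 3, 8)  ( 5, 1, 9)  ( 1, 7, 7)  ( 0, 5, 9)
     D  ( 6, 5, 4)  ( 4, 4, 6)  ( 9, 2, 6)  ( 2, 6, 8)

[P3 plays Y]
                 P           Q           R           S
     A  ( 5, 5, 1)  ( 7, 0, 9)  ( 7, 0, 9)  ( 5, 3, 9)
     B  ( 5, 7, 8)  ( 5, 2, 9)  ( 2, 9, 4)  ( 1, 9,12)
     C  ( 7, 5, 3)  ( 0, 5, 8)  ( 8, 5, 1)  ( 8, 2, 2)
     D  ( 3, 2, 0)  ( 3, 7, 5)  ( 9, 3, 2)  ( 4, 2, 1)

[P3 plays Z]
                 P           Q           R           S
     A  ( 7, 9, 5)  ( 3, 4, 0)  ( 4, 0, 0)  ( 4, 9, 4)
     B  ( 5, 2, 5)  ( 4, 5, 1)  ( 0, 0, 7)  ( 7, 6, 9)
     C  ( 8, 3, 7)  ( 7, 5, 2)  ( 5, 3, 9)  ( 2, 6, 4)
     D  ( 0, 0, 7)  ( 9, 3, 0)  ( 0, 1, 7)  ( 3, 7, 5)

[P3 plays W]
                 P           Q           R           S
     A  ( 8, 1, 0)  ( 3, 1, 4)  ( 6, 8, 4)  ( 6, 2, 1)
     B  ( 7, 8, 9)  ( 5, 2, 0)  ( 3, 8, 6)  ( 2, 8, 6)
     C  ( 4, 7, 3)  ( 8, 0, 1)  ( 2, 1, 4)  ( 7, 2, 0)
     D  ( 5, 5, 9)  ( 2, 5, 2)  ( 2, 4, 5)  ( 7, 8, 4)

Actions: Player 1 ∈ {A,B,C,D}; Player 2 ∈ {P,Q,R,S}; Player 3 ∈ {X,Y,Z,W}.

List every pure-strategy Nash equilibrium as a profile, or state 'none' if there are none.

(A,P,X): not NE [P1→D gives 6>1; P2→Q gives 5>3; P3→Z gives 5>4]
(A,P,Y): not NE [P1→C gives 7>5; P3→Z gives 5>1]
(A,P,Z): not NE [P1→C gives 8>7]
(A,P,W): not NE [P2→R gives 8>1; P3→Z gives 5>0]
(A,Q,X): not NE [P1→B gives 6>2; P3→Y gives 9>2]
(A,Q,Y): not NE [P2→P gives 5>0]
(A,Q,Z): not NE [P1→D gives 9>3; P2→S gives 9>4; P3→Y gives 9>0]
(A,Q,W): not NE [P1→C gives 8>3; P2→R gives 8>1; P3→Y gives 9>4]
(A,R,X): not NE [P1→D gives 9>8; P2→Q gives 5>3; P3→Y gives 9>4]
(A,R,Y): not NE [P1→D gives 9>7; P2→P gives 5>0]
(A,R,Z): not NE [P1→C gives 5>4; P2→S gives 9>0; P3→Y gives 9>0]
(A,R,W): not NE [P3→Y gives 9>4]
(A,S,X): not NE [P1→B gives 7>0; P2→Q gives 5>1; P3→Y gives 9>3]
(A,S,Y): not NE [P1→C gives 8>5; P2→P gives 5>3]
(A,S,Z): not NE [P1→B gives 7>4; P3→Y gives 9>4]
(A,S,W): not NE [P1→D gives 7>6; P2→R gives 8>2; P3→Y gives 9>1]
(B,P,X): not NE [P2→S gives 7>5; P3→W gives 9>6]
(B,P,Y): not NE [P1→C gives 7>5; P2→S gives 9>7; P3→W gives 9>8]
(B,P,Z): not NE [P1→C gives 8>5; P2→S gives 6>2; P3→W gives 9>5]
(B,P,W): not NE [P1→A gives 8>7]
(B,Q,X): not NE [P3→Y gives 9>6]
(B,Q,Y): not NE [P1→A gives 7>5; P2→S gives 9>2]
(B,Q,Z): not NE [P1→D gives 9>4; P2→S gives 6>5; P3→Y gives 9>1]
(B,Q,W): not NE [P1→C gives 8>5; P2→S gives 8>2; P3→Y gives 9>0]
(B,R,X): not NE [P1→D gives 9>5; P2→S gives 7>4; P3→Z gives 7>2]
(B,R,Y): not NE [P1→D gives 9>2; P3→Z gives 7>4]
(B,R,Z): not NE [P1→C gives 5>0; P2→S gives 6>0]
(B,R,W): not NE [P1→A gives 6>3; P3→Z gives 7>6]
(B,S,X): not NE [P3→Y gives 12>6]
(B,S,Y): not NE [P1→C gives 8>1]
(B,S,Z): not NE [P3→Y gives 12>9]
(B,S,W): not NE [P1→D gives 7>2; P3→Y gives 12>6]
(C,P,X): not NE [P1→D gives 6>0; P2→R gives 7>3]
(C,P,Y): not NE [P3→X gives 8>3]
(C,P,Z): not NE [P2→S gives 6>3; P3→X gives 8>7]
(C,P,W): not NE [P1→A gives 8>4; P3→X gives 8>3]
(C,Q,X): not NE [P1→B gives 6>5; P2→R gives 7>1]
(C,Q,Y): not NE [P1→A gives 7>0; P3→X gives 9>8]
(C,Q,Z): not NE [P1→D gives 9>7; P2→S gives 6>5; P3→X gives 9>2]
(C,Q,W): not NE [P2→P gives 7>0; P3→X gives 9>1]
(C,R,X): not NE [P1→D gives 9>1; P3→Z gives 9>7]
(C,R,Y): not NE [P1→D gives 9>8; P3→Z gives 9>1]
(C,R,Z): not NE [P2→S gives 6>3]
(C,R,W): not NE [P1→A gives 6>2; P2→P gives 7>1; P3→Z gives 9>4]
(C,S,X): not NE [P1→B gives 7>0; P2→R gives 7>5]
(C,S,Y): not NE [P2→R gives 5>2; P3→X gives 9>2]
(C,S,Z): not NE [P1→B gives 7>2; P3→X gives 9>4]
(C,S,W): not NE [P2→P gives 7>2; P3→X gives 9>0]
(D,P,X): not NE [P2→S gives 6>5; P3→W gives 9>4]
(D,P,Y): not NE [P1→C gives 7>3; P2→Q gives 7>2; P3→W gives 9>0]
(D,P,Z): not NE [P1→C gives 8>0; P2→S gives 7>0; P3→W gives 9>7]
(D,P,W): not NE [P1→A gives 8>5; P2→S gives 8>5]
(D,Q,X): not NE [P1→B gives 6>4; P2→S gives 6>4]
(D,Q,Y): not NE [P1→A gives 7>3; P3→X gives 6>5]
(D,Q,Z): not NE [P2→S gives 7>3; P3→X gives 6>0]
(D,Q,W): not NE [P1→C gives 8>2; P2→S gives 8>5; P3→X gives 6>2]
(D,R,X): not NE [P2→S gives 6>2; P3→Z gives 7>6]
(D,R,Y): not NE [P2→Q gives 7>3; P3→Z gives 7>2]
(D,R,Z): not NE [P1→C gives 5>0; P2→S gives 7>1]
(D,R,W): not NE [P1→A gives 6>2; P2→S gives 8>4; P3→Z gives 7>5]
(D,S,X): not NE [P1→B gives 7>2]
(D,S,Y): not NE [P1→C gives 8>4; P2→Q gives 7>2; P3→X gives 8>1]
(D,S,Z): not NE [P1→B gives 7>3; P3→X gives 8>5]
(D,S,W): not NE [P3→X gives 8>4]

PSNE: ∅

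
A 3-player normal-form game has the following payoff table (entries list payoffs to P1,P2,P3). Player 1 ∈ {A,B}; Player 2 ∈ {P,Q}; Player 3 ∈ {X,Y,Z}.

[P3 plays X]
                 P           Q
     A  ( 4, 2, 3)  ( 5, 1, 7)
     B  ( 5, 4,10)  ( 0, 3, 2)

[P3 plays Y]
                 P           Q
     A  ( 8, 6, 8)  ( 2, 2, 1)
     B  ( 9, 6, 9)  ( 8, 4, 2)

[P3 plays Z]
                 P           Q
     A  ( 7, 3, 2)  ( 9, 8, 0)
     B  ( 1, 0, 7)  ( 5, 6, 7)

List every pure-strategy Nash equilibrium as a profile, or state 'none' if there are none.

Nash profiles: (B,P,X)

(A,P,X): not NE [P1→B gives 5>4; P3→Y gives 8>3]
(A,P,Y): not NE [P1→B gives 9>8]
(A,P,Z): not NE [P2→Q gives 8>3; P3→Y gives 8>2]
(A,Q,X): not NE [P2→P gives 2>1]
(A,Q,Y): not NE [P1→B gives 8>2; P2→P gives 6>2; P3→X gives 7>1]
(A,Q,Z): not NE [P3→X gives 7>0]
(B,P,X): NE
(B,P,Y): not NE [P3→X gives 10>9]
(B,P,Z): not NE [P1→A gives 7>1; P2→Q gives 6>0; P3→X gives 10>7]
(B,Q,X): not NE [P1→A gives 5>0; P2→P gives 4>3; P3→Z gives 7>2]
(B,Q,Y): not NE [P2→P gives 6>4; P3→Z gives 7>2]
(B,Q,Z): not NE [P1→A gives 9>5]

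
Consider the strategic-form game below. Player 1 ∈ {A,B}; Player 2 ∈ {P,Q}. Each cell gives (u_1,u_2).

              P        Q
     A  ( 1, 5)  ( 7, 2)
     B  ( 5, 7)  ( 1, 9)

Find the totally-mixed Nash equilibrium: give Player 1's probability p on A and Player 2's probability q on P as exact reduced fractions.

P1 indiff ⇒ q·1+(1-q)·7 = q·5+(1-q)·1 ⇒ q(-4) = (1-q)(-6) ⇒ q = 3/5
P2 indiff ⇒ p·5+(1-p)·7 = p·2+(1-p)·9 ⇒ p(3) = (1-p)(2) ⇒ p = 2/5

P1 mixes 2/5 on A; P2 mixes 3/5 on P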